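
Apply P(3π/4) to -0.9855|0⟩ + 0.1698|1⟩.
-0.9855|0⟩ + (-0.1201 + 0.1201i)|1⟩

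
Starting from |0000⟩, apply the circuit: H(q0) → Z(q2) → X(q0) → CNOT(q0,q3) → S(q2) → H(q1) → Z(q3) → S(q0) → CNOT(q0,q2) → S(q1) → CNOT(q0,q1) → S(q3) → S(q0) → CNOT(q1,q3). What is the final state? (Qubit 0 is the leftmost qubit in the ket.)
1/2|0000⟩ + (1/2)i|0101⟩ - 1/2|1011⟩ + (1/2)i|1110⟩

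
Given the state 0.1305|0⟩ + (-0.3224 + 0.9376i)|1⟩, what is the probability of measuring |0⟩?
0.01703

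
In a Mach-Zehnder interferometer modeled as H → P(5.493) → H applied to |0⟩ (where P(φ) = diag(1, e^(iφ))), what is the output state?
(0.8519 - 0.3552i)|0⟩ + (0.1481 + 0.3552i)|1⟩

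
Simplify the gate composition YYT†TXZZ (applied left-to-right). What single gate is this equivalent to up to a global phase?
X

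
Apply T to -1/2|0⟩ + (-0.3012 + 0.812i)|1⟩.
-1/2|0⟩ + (-0.7872 + 0.3612i)|1⟩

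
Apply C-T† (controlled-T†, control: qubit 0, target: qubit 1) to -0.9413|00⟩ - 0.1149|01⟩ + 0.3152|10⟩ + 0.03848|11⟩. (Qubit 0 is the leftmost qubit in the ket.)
-0.9413|00⟩ - 0.1149|01⟩ + 0.3152|10⟩ + (0.02721 - 0.02721i)|11⟩

C-T† leaves the control-|0⟩ kets |00⟩, |01⟩ unchanged and applies T† to qubit 1 on the control-|1⟩ pair (|10⟩, |11⟩).
T† = [[1, 0], [0, (1/√2 - (1/√2)i)]].
With a = amp(|10⟩) = 0.3152 and b = amp(|11⟩) = 0.03848:
new amp(|10⟩) = (1)·a = 0.3152
new amp(|11⟩) = (1/√2 - (1/√2)i)·b = (0.02721 - 0.02721i)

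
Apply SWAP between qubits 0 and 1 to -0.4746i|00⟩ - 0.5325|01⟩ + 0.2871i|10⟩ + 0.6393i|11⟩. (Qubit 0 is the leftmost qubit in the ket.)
-0.4746i|00⟩ + 0.2871i|01⟩ - 0.5325|10⟩ + 0.6393i|11⟩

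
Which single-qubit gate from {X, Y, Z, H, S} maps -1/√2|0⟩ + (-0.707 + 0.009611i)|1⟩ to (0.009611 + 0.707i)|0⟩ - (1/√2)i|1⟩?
Y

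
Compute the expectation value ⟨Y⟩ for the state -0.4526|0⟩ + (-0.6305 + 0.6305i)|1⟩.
-0.5707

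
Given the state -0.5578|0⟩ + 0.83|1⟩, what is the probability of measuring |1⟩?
0.6889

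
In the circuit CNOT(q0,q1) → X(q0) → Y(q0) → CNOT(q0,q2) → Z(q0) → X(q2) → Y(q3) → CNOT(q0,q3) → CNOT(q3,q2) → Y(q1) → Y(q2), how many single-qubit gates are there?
7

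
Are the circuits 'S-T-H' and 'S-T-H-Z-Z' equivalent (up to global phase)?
Yes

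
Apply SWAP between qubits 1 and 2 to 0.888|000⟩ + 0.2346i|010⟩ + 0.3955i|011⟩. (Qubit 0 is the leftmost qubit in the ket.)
0.888|000⟩ + 0.2346i|001⟩ + 0.3955i|011⟩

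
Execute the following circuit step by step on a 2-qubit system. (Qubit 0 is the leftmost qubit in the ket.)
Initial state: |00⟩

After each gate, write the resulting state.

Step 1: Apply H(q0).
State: 1/√2|00⟩ + 1/√2|10⟩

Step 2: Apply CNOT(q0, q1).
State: 1/√2|00⟩ + 1/√2|11⟩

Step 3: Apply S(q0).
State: 1/√2|00⟩ + (1/√2)i|11⟩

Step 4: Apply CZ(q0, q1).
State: 1/√2|00⟩ - (1/√2)i|11⟩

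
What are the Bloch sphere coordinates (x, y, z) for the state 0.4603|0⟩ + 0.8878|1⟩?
(0.8173, 0, -0.5763)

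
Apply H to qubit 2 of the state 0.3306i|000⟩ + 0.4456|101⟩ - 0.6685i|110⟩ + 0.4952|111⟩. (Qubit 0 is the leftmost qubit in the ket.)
0.2338i|000⟩ + 0.2338i|001⟩ + 0.3151|100⟩ - 0.3151|101⟩ + (0.3502 - 0.4727i)|110⟩ + (-0.3502 - 0.4727i)|111⟩

H on qubit 2 mixes each pair of kets that differ only in qubit 2: amplitudes (a, b) of (|…0…⟩, |…1…⟩) become ((a + b)/√2, (a − b)/√2). Kets absent from the input have amplitude 0.
(|000⟩, |001⟩): (a, b) = (0.3306i, 0) → (0.2338i, 0.2338i)
(|100⟩, |101⟩): (a, b) = (0, 0.4456) → (0.3151, -0.3151)
(|110⟩, |111⟩): (a, b) = (-0.6685i, 0.4952) → ((0.3502 - 0.4727i), (-0.3502 - 0.4727i))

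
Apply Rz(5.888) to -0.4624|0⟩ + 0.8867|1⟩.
(0.4534 + 0.09077i)|0⟩ + (-0.8694 + 0.1741i)|1⟩

Rz(5.888) = [[e^(−iθ/2), 0], [0, e^(iθ/2)]] with e^(±iθ/2) = cos(θ/2) ± i·sin(θ/2); θ = 5.888, cos(θ/2) ≈ -0.980542, sin(θ/2) ≈ 0.196309.
With a = amp(|0⟩) = -0.4624 and b = amp(|1⟩) = 0.8867:
new amp(|0⟩) = (-0.980542 - 0.196309i)·a = (0.4534 + 0.09077i)
new amp(|1⟩) = (-0.980542 + 0.196309i)·b = (-0.8694 + 0.1741i)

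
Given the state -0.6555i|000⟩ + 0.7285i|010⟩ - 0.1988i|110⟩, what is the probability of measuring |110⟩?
0.03952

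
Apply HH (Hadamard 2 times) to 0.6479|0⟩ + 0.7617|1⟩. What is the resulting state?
0.6479|0⟩ + 0.7617|1⟩

H² = I, so an even number of Hadamards cancels: H^2 = I and the state is unchanged.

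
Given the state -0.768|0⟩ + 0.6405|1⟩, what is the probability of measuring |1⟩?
0.4102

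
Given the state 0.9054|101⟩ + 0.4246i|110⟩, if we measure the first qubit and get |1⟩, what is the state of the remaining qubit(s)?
0.9054|01⟩ + 0.4246i|10⟩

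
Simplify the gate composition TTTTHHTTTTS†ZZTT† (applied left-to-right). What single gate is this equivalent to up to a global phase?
S†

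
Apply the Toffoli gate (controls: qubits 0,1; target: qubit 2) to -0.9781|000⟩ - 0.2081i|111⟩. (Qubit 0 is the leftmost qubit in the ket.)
-0.9781|000⟩ - 0.2081i|110⟩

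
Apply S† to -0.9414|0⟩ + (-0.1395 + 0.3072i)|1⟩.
-0.9414|0⟩ + (0.3072 + 0.1395i)|1⟩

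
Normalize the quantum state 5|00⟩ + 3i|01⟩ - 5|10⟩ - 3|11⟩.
0.6063|00⟩ + 0.3638i|01⟩ - 0.6063|10⟩ - 0.3638|11⟩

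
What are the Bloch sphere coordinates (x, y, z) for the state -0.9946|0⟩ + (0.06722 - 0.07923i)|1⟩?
(-0.1337, 0.1576, 0.9784)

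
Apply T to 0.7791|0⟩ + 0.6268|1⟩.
0.7791|0⟩ + (0.4432 + 0.4432i)|1⟩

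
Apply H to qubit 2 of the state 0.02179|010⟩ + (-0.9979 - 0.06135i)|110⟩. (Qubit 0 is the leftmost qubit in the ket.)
0.01541|010⟩ + 0.01541|011⟩ + (-0.7056 - 0.04338i)|110⟩ + (-0.7056 - 0.04338i)|111⟩

H on qubit 2 mixes each pair of kets that differ only in qubit 2: amplitudes (a, b) of (|…0…⟩, |…1…⟩) become ((a + b)/√2, (a − b)/√2). Kets absent from the input have amplitude 0.
(|010⟩, |011⟩): (a, b) = (0.02179, 0) → (0.01541, 0.01541)
(|110⟩, |111⟩): (a, b) = ((-0.9979 - 0.06135i), 0) → ((-0.7056 - 0.04338i), (-0.7056 - 0.04338i))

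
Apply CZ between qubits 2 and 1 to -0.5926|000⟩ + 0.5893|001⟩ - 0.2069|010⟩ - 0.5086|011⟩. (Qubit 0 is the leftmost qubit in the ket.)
-0.5926|000⟩ + 0.5893|001⟩ - 0.2069|010⟩ + 0.5086|011⟩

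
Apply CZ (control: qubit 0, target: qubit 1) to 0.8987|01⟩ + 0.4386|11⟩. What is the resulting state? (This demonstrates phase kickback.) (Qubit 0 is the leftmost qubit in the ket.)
0.8987|01⟩ - 0.4386|11⟩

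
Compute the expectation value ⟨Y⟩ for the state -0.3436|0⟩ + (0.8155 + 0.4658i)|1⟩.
-0.3201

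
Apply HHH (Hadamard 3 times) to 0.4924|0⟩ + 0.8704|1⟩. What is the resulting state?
0.9636|0⟩ - 0.2673|1⟩

H² = I, so H^3 = H: a single Hadamard. With (a, b) = (0.4924, 0.8704), H gives ((a + b)/√2, (a − b)/√2) = (0.9636, -0.2673).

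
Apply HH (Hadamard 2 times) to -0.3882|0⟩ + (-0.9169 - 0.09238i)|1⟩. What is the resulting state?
-0.3882|0⟩ + (-0.9169 - 0.09238i)|1⟩

H² = I, so an even number of Hadamards cancels: H^2 = I and the state is unchanged.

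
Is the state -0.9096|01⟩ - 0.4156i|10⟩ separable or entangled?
Entangled

Writing the state as a|00⟩ + b|01⟩ + c|10⟩ + d|11⟩, it is a product state iff ad − bc = 0.
Here (a, b, c, d) = (0, -0.9096, -0.4156i, 0): ad − bc = (0)(0) − (-0.9096)(-0.4156i) = -0.378i ≠ 0, so the state is entangled.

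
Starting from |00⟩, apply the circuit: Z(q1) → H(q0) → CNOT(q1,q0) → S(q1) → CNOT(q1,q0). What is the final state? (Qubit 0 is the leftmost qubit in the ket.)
1/√2|00⟩ + 1/√2|10⟩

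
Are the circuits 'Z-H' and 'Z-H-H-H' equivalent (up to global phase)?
Yes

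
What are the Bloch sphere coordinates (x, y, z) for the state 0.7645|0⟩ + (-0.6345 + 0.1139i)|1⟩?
(-0.9702, 0.1742, 0.1689)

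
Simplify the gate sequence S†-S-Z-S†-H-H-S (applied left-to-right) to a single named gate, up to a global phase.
Z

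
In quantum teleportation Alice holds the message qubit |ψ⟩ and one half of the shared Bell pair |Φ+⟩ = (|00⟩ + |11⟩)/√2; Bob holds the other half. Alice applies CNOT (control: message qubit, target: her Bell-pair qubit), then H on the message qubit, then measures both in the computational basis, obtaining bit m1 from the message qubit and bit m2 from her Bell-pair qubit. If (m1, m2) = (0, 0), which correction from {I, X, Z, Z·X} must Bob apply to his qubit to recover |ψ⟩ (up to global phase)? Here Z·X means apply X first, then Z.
I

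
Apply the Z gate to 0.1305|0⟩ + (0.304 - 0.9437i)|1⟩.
0.1305|0⟩ + (-0.304 + 0.9437i)|1⟩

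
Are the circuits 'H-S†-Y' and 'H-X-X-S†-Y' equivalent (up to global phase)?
Yes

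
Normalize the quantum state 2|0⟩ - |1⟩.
0.8944|0⟩ - 1/√5|1⟩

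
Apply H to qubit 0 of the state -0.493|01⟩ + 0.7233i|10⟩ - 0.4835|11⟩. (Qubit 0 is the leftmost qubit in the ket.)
0.5115i|00⟩ - 0.6905|01⟩ - 0.5115i|10⟩ - 0.006718|11⟩

H on qubit 0 mixes each pair of kets that differ only in qubit 0: amplitudes (a, b) of (|…0…⟩, |…1…⟩) become ((a + b)/√2, (a − b)/√2). Kets absent from the input have amplitude 0.
(|00⟩, |10⟩): (a, b) = (0, 0.7233i) → (0.5115i, -0.5115i)
(|01⟩, |11⟩): (a, b) = (-0.493, -0.4835) → (-0.6905, -0.006718)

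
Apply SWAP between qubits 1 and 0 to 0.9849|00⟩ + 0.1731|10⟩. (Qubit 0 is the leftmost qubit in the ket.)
0.9849|00⟩ + 0.1731|01⟩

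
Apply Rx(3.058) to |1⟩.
-0.9991i|0⟩ + 0.04178|1⟩

Rx(3.058) = [[cos(θ/2), −i·sin(θ/2)], [−i·sin(θ/2), cos(θ/2)]]; θ = 3.058, cos(θ/2) ≈ 0.0417842, sin(θ/2) ≈ 0.999127.
With a = amp(|0⟩) = 0 and b = amp(|1⟩) = 1:
new amp(|0⟩) = (0.0417842)·a + (-0.999127i)·b = -0.9991i
new amp(|1⟩) = (-0.999127i)·a + (0.0417842)·b = 0.04178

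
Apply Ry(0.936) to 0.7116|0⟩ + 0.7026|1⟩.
0.3181|0⟩ + 0.9481|1⟩

Ry(0.936) = [[cos(θ/2), −sin(θ/2)], [sin(θ/2), cos(θ/2)]]; θ = 0.936, cos(θ/2) ≈ 0.892472, sin(θ/2) ≈ 0.451102.
With a = amp(|0⟩) = 0.7116 and b = amp(|1⟩) = 0.7026:
new amp(|0⟩) = (0.892472)·a + (-0.451102)·b = 0.3181
new amp(|1⟩) = (0.451102)·a + (0.892472)·b = 0.9481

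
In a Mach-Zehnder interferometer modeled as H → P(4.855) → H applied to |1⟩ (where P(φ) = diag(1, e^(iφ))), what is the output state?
(0.4289 + 0.4949i)|0⟩ + (0.5711 - 0.4949i)|1⟩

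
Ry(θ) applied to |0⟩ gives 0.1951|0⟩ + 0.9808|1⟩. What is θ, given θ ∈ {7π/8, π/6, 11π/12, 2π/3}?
7π/8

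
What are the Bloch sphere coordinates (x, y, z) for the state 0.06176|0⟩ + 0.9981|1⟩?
(0.1233, 0, -0.9924)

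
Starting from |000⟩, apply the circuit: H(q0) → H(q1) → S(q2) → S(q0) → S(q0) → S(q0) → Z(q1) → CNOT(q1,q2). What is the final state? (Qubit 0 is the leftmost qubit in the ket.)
1/2|000⟩ - 1/2|011⟩ - (1/2)i|100⟩ + (1/2)i|111⟩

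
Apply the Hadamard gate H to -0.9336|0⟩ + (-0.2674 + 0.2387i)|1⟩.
(-0.8492 + 0.1688i)|0⟩ + (-0.4711 - 0.1688i)|1⟩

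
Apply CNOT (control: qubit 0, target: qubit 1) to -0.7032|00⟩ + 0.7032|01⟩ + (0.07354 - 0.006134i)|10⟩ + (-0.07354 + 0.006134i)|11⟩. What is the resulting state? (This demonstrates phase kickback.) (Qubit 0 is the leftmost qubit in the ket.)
-0.7032|00⟩ + 0.7032|01⟩ + (-0.07354 + 0.006134i)|10⟩ + (0.07354 - 0.006134i)|11⟩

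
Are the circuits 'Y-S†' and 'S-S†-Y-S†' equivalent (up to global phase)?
Yes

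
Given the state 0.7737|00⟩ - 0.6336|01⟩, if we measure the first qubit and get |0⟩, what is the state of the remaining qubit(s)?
0.7737|0⟩ - 0.6336|1⟩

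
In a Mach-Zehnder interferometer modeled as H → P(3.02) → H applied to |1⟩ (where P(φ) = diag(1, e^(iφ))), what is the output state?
(0.9963 - 0.06065i)|0⟩ + (0.003692 + 0.06065i)|1⟩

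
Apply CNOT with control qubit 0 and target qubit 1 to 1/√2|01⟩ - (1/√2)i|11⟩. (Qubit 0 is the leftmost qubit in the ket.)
1/√2|01⟩ - (1/√2)i|10⟩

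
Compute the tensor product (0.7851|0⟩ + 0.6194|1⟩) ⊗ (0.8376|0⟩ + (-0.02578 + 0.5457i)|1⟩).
0.6576|00⟩ + (-0.02024 + 0.4284i)|01⟩ + 0.5188|10⟩ + (-0.01597 + 0.338i)|11⟩

amp(|b₁b₂…⟩) = product of the factor amplitudes for bits b₁, b₂, …; only kets whose every factor amplitude is nonzero survive.
|00⟩: (0.7851)(0.8376) = 0.6576
|01⟩: (0.7851)(-0.02578 + 0.5457i) = (-0.02024 + 0.4284i)
|10⟩: (0.6194)(0.8376) = 0.5188
|11⟩: (0.6194)(-0.02578 + 0.5457i) = (-0.01597 + 0.338i)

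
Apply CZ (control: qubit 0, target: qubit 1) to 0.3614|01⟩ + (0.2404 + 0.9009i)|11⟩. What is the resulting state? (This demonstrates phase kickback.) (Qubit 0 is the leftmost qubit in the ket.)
0.3614|01⟩ + (-0.2404 - 0.9009i)|11⟩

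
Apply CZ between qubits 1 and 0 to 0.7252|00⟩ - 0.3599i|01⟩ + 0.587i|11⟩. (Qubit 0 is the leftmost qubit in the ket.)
0.7252|00⟩ - 0.3599i|01⟩ - 0.587i|11⟩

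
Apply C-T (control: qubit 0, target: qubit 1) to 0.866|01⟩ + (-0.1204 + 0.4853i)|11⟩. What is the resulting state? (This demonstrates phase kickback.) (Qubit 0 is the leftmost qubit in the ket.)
0.866|01⟩ + (-0.4283 + 0.258i)|11⟩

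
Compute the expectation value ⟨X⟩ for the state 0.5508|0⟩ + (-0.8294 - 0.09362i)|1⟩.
-0.9137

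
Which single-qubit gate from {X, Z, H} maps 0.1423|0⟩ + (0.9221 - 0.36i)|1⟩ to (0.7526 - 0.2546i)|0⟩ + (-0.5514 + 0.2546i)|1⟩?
H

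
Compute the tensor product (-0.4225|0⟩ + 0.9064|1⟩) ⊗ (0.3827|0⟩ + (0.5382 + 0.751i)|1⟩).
-0.1617|00⟩ + (-0.2274 - 0.3173i)|01⟩ + 0.3469|10⟩ + (0.4878 + 0.6807i)|11⟩

amp(|b₁b₂…⟩) = product of the factor amplitudes for bits b₁, b₂, …; only kets whose every factor amplitude is nonzero survive.
|00⟩: (-0.4225)(0.3827) = -0.1617
|01⟩: (-0.4225)(0.5382 + 0.751i) = (-0.2274 - 0.3173i)
|10⟩: (0.9064)(0.3827) = 0.3469
|11⟩: (0.9064)(0.5382 + 0.751i) = (0.4878 + 0.6807i)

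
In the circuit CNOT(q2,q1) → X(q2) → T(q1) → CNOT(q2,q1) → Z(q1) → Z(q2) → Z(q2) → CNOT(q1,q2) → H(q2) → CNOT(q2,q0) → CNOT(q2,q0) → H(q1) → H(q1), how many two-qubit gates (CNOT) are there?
5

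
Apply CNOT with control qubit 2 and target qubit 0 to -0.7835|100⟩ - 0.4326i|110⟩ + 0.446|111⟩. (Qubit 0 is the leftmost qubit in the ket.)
0.446|011⟩ - 0.7835|100⟩ - 0.4326i|110⟩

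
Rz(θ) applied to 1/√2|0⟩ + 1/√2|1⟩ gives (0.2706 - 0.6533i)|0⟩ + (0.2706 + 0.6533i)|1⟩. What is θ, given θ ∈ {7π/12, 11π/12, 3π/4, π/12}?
3π/4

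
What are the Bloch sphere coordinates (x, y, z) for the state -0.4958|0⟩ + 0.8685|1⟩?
(-0.8612, 0, -0.5085)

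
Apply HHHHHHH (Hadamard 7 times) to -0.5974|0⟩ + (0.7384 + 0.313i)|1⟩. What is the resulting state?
(0.0997 + 0.2213i)|0⟩ + (-0.9446 - 0.2213i)|1⟩

H² = I, so H^7 = H: a single Hadamard. With (a, b) = (-0.5974, (0.7384 + 0.313i)), H gives ((a + b)/√2, (a − b)/√2) = ((0.0997 + 0.2213i), (-0.9446 - 0.2213i)).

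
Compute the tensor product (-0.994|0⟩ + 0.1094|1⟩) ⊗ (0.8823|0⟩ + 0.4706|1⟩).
-0.877|00⟩ - 0.4678|01⟩ + 0.09652|10⟩ + 0.05148|11⟩

amp(|b₁b₂…⟩) = product of the factor amplitudes for bits b₁, b₂, …; only kets whose every factor amplitude is nonzero survive.
|00⟩: (-0.994)(0.8823) = -0.877
|01⟩: (-0.994)(0.4706) = -0.4678
|10⟩: (0.1094)(0.8823) = 0.09652
|11⟩: (0.1094)(0.4706) = 0.05148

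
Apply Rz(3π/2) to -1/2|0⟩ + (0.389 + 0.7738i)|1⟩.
(1/√8 + (1/√8)i)|0⟩ + (-0.8222 - 0.2721i)|1⟩

Rz(3π/2) = [[e^(−iθ/2), 0], [0, e^(iθ/2)]] with e^(±iθ/2) = cos(θ/2) ± i·sin(θ/2); θ = 3π/2, cos(θ/2) ≈ -0.707107, sin(θ/2) ≈ 0.707107.
With a = amp(|0⟩) = -1/2 and b = amp(|1⟩) = (0.389 + 0.7738i):
new amp(|0⟩) = (-0.707107 - 0.707107i)·a = (1/√8 + (1/√8)i)
new amp(|1⟩) = (-0.707107 + 0.707107i)·b = (-0.8222 - 0.2721i)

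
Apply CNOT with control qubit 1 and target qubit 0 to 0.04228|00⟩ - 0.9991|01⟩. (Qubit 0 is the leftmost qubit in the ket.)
0.04228|00⟩ - 0.9991|11⟩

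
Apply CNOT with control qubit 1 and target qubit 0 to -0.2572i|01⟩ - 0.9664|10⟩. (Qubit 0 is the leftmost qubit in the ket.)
-0.9664|10⟩ - 0.2572i|11⟩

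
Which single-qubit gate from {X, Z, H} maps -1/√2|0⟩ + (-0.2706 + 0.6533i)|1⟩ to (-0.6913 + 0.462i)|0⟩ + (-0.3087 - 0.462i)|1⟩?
H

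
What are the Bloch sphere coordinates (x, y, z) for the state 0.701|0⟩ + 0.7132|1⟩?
(0.9999, 0, -0.01725)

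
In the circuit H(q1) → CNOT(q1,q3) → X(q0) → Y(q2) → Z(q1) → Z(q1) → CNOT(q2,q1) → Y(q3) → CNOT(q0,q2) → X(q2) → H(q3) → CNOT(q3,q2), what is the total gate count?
12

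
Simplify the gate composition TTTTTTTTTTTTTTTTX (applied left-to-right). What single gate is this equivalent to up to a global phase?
X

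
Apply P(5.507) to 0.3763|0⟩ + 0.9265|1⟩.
0.3763|0⟩ + (0.6611 - 0.6491i)|1⟩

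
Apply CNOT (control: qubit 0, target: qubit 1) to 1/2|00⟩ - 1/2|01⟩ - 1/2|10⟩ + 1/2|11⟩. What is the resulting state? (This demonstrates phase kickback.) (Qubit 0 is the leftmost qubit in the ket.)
1/2|00⟩ - 1/2|01⟩ + 1/2|10⟩ - 1/2|11⟩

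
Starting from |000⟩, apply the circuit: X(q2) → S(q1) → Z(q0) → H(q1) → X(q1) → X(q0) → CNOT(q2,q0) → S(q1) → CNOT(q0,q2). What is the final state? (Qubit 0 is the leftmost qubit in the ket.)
1/√2|001⟩ + (1/√2)i|011⟩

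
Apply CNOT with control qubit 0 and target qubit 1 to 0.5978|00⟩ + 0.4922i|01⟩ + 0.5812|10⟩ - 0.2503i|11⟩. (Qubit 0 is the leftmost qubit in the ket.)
0.5978|00⟩ + 0.4922i|01⟩ - 0.2503i|10⟩ + 0.5812|11⟩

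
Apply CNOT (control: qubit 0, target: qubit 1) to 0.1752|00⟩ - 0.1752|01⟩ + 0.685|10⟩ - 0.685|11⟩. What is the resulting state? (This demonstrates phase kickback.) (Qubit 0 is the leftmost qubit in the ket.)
0.1752|00⟩ - 0.1752|01⟩ - 0.685|10⟩ + 0.685|11⟩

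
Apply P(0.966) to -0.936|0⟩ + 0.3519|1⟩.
-0.936|0⟩ + (0.2001 + 0.2895i)|1⟩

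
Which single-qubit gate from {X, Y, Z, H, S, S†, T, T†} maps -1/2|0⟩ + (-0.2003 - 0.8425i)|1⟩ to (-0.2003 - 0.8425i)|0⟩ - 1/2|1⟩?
X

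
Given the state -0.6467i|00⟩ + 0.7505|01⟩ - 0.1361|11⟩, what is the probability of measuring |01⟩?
0.5633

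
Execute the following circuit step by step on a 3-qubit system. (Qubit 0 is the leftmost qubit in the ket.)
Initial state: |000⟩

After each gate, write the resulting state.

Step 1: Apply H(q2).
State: 1/√2|000⟩ + 1/√2|001⟩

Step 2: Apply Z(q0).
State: 1/√2|000⟩ + 1/√2|001⟩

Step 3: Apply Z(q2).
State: 1/√2|000⟩ - 1/√2|001⟩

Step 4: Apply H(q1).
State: 1/2|000⟩ - 1/2|001⟩ + 1/2|010⟩ - 1/2|011⟩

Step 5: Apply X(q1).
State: 1/2|000⟩ - 1/2|001⟩ + 1/2|010⟩ - 1/2|011⟩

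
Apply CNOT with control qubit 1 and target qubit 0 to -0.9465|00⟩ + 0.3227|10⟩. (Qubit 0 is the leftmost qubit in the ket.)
-0.9465|00⟩ + 0.3227|10⟩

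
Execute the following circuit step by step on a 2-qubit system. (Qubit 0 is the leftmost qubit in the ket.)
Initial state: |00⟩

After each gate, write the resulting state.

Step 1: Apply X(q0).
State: |10⟩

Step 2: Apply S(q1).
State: |10⟩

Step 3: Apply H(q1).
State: 1/√2|10⟩ + 1/√2|11⟩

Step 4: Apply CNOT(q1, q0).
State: 1/√2|01⟩ + 1/√2|10⟩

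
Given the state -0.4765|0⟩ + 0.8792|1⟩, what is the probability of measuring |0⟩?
0.2271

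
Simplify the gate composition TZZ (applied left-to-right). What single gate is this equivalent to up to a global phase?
T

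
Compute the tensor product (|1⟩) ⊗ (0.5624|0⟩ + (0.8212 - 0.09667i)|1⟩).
0.5624|10⟩ + (0.8212 - 0.09667i)|11⟩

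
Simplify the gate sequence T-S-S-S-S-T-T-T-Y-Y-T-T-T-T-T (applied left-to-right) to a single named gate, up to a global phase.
T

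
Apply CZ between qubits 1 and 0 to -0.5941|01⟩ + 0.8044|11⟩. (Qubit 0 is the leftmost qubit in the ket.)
-0.5941|01⟩ - 0.8044|11⟩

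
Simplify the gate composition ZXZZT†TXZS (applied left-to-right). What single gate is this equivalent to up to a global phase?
S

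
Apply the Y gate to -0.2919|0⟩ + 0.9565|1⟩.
-0.9565i|0⟩ - 0.2919i|1⟩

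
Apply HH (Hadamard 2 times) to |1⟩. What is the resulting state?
|1⟩

H² = I, so an even number of Hadamards cancels: H^2 = I and the state is unchanged.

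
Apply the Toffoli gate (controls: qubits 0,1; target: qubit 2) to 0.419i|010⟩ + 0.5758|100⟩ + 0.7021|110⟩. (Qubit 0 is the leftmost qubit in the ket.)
0.419i|010⟩ + 0.5758|100⟩ + 0.7021|111⟩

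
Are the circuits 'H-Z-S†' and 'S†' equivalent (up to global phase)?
No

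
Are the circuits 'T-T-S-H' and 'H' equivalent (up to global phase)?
No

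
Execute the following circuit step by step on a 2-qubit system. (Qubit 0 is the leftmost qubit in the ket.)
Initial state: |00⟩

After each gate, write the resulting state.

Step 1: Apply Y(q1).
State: i|01⟩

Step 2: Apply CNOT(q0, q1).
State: i|01⟩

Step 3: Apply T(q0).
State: i|01⟩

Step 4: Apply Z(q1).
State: -i|01⟩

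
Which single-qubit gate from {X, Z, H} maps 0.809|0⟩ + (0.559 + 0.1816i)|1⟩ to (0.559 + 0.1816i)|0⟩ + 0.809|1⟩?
X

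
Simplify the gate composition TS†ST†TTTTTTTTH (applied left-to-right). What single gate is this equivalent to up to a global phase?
H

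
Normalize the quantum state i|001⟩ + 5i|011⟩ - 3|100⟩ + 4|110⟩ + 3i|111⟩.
0.1291i|001⟩ + 0.6455i|011⟩ - 0.3873|100⟩ + 0.5164|110⟩ + 0.3873i|111⟩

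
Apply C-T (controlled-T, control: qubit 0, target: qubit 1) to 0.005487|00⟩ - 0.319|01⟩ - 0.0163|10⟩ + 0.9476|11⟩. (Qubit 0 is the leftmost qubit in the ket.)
0.005487|00⟩ - 0.319|01⟩ - 0.0163|10⟩ + (0.6701 + 0.6701i)|11⟩

C-T leaves the control-|0⟩ kets |00⟩, |01⟩ unchanged and applies T to qubit 1 on the control-|1⟩ pair (|10⟩, |11⟩).
T = [[1, 0], [0, (1/√2 + (1/√2)i)]].
With a = amp(|10⟩) = -0.0163 and b = amp(|11⟩) = 0.9476:
new amp(|10⟩) = (1)·a = -0.0163
new amp(|11⟩) = (1/√2 + (1/√2)i)·b = (0.6701 + 0.6701i)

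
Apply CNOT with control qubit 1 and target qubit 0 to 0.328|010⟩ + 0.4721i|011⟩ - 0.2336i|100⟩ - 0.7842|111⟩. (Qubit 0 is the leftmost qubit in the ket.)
-0.7842|011⟩ - 0.2336i|100⟩ + 0.328|110⟩ + 0.4721i|111⟩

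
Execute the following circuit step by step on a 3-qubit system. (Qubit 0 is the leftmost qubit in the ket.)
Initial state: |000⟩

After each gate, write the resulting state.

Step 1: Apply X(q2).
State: |001⟩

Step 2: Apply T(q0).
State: |001⟩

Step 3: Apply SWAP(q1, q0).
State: |001⟩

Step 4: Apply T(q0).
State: |001⟩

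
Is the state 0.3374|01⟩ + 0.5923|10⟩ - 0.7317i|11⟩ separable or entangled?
Entangled

Writing the state as a|00⟩ + b|01⟩ + c|10⟩ + d|11⟩, it is a product state iff ad − bc = 0.
Here (a, b, c, d) = (0, 0.3374, 0.5923, -0.7317i): ad − bc = (0)(-0.7317i) − (0.3374)(0.5923) = -0.1998 ≠ 0, so the state is entangled.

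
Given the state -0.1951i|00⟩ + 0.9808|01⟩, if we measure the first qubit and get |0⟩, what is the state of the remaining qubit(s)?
-0.1951i|0⟩ + 0.9808|1⟩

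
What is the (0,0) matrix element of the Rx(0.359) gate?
0.9839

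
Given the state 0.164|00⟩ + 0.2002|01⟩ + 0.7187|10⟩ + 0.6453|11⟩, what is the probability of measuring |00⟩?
0.0269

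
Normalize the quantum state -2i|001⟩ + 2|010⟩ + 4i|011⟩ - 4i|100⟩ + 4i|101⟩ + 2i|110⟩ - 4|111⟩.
-0.2294i|001⟩ + 0.2294|010⟩ + 0.4588i|011⟩ - 0.4588i|100⟩ + 0.4588i|101⟩ + 0.2294i|110⟩ - 0.4588|111⟩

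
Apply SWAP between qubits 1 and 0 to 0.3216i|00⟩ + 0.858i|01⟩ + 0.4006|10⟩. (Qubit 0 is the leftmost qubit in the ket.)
0.3216i|00⟩ + 0.4006|01⟩ + 0.858i|10⟩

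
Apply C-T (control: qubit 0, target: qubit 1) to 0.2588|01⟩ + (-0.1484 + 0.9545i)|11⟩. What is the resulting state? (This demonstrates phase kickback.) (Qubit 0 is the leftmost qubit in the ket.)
0.2588|01⟩ + (-0.7799 + 0.57i)|11⟩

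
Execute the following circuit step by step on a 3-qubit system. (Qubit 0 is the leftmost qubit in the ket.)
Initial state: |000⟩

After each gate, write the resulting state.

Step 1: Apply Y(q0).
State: i|100⟩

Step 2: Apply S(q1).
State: i|100⟩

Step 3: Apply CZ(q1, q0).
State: i|100⟩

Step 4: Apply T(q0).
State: (-1/√2 + (1/√2)i)|100⟩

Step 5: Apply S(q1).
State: (-1/√2 + (1/√2)i)|100⟩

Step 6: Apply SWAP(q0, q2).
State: (-1/√2 + (1/√2)i)|001⟩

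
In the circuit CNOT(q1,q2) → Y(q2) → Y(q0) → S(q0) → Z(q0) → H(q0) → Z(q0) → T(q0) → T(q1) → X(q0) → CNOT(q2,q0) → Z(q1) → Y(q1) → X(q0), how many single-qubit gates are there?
12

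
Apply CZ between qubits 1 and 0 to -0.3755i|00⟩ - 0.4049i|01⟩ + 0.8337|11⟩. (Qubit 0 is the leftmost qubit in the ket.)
-0.3755i|00⟩ - 0.4049i|01⟩ - 0.8337|11⟩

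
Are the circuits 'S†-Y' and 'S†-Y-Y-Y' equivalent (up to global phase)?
Yes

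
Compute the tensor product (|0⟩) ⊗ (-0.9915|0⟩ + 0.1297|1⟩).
-0.9915|00⟩ + 0.1297|01⟩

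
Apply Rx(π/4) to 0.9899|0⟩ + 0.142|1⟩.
(0.9145 - 0.05434i)|0⟩ + (0.1312 - 0.3788i)|1⟩

Rx(π/4) = [[cos(θ/2), −i·sin(θ/2)], [−i·sin(θ/2), cos(θ/2)]]; θ = π/4, cos(θ/2) ≈ 0.92388, sin(θ/2) ≈ 0.382683.
With a = amp(|0⟩) = 0.9899 and b = amp(|1⟩) = 0.142:
new amp(|0⟩) = (0.92388)·a + (-0.382683i)·b = (0.9145 - 0.05434i)
new amp(|1⟩) = (-0.382683i)·a + (0.92388)·b = (0.1312 - 0.3788i)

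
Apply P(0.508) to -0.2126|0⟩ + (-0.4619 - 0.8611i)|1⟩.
-0.2126|0⟩ + (0.01529 - 0.977i)|1⟩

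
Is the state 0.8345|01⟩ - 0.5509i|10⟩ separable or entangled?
Entangled

Writing the state as a|00⟩ + b|01⟩ + c|10⟩ + d|11⟩, it is a product state iff ad − bc = 0.
Here (a, b, c, d) = (0, 0.8345, -0.5509i, 0): ad − bc = (0)(0) − (0.8345)(-0.5509i) = 0.4597i ≠ 0, so the state is entangled.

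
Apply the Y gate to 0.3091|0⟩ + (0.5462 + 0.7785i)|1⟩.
(0.7785 - 0.5462i)|0⟩ + 0.3091i|1⟩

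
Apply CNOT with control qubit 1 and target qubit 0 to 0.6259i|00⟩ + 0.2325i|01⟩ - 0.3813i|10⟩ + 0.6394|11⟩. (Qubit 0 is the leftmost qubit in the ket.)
0.6259i|00⟩ + 0.6394|01⟩ - 0.3813i|10⟩ + 0.2325i|11⟩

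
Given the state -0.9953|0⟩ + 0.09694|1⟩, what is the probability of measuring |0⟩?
0.9906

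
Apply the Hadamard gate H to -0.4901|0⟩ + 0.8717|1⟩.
0.2698|0⟩ - 0.9629|1⟩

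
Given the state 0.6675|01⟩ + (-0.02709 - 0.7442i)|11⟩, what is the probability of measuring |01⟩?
0.4456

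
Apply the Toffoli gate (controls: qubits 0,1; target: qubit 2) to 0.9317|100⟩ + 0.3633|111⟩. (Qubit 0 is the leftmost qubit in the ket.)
0.9317|100⟩ + 0.3633|110⟩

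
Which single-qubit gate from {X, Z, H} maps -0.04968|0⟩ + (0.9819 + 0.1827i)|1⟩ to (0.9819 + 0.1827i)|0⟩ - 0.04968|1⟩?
X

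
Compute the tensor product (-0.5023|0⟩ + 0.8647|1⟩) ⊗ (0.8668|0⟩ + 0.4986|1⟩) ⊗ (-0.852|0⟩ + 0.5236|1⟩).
0.371|000⟩ - 0.228|001⟩ + 0.2134|010⟩ - 0.1311|011⟩ - 0.6386|100⟩ + 0.3924|101⟩ - 0.3673|110⟩ + 0.2257|111⟩

amp(|b₁b₂…⟩) = product of the factor amplitudes for bits b₁, b₂, …; only kets whose every factor amplitude is nonzero survive.
|000⟩: (-0.5023)(0.8668)(-0.852) = 0.371
|001⟩: (-0.5023)(0.8668)(0.5236) = -0.228
|010⟩: (-0.5023)(0.4986)(-0.852) = 0.2134
|011⟩: (-0.5023)(0.4986)(0.5236) = -0.1311
|100⟩: (0.8647)(0.8668)(-0.852) = -0.6386
|101⟩: (0.8647)(0.8668)(0.5236) = 0.3924
|110⟩: (0.8647)(0.4986)(-0.852) = -0.3673
|111⟩: (0.8647)(0.4986)(0.5236) = 0.2257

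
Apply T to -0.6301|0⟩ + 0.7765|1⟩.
-0.6301|0⟩ + (0.5491 + 0.5491i)|1⟩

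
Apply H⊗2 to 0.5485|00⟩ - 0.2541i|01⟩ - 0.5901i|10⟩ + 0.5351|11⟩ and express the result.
(0.5418 - 0.4221i)|00⟩ + (0.0067 - 0.168i)|01⟩ + (0.0067 + 0.168i)|10⟩ + (0.5418 + 0.4221i)|11⟩

H⊗2 gives amp(|y⟩) = (1/2) Σ_x (−1)^(x·y) amp(|x⟩), where x·y is the number of positions in which both x and y have a 1.
|00⟩: (0.5485 - 0.2541i - 0.5901i + 0.5351)/2 = (0.5418 - 0.4221i)
|01⟩: (0.5485 + 0.2541i - 0.5901i - 0.5351)/2 = (0.0067 - 0.168i)
|10⟩: (0.5485 - 0.2541i + 0.5901i - 0.5351)/2 = (0.0067 + 0.168i)
|11⟩: (0.5485 + 0.2541i + 0.5901i + 0.5351)/2 = (0.5418 + 0.4221i)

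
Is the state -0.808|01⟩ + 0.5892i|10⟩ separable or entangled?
Entangled

Writing the state as a|00⟩ + b|01⟩ + c|10⟩ + d|11⟩, it is a product state iff ad − bc = 0.
Here (a, b, c, d) = (0, -0.808, 0.5892i, 0): ad − bc = (0)(0) − (-0.808)(0.5892i) = 0.4761i ≠ 0, so the state is entangled.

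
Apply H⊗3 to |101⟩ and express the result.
1/√8|000⟩ - 1/√8|001⟩ + 1/√8|010⟩ - 1/√8|011⟩ - 1/√8|100⟩ + 1/√8|101⟩ - 1/√8|110⟩ + 1/√8|111⟩

H⊗3 gives amp(|y⟩) = (1/2√2) Σ_x (−1)^(x·y) amp(|x⟩), where x·y is the number of positions in which both x and y have a 1.
|000⟩: (1)/(2√2) = 1/√8
|001⟩: (-1)/(2√2) = -1/√8
|010⟩: (1)/(2√2) = 1/√8
|011⟩: (-1)/(2√2) = -1/√8
|100⟩: (-1)/(2√2) = -1/√8
|101⟩: (1)/(2√2) = 1/√8
|110⟩: (-1)/(2√2) = -1/√8
|111⟩: (1)/(2√2) = 1/√8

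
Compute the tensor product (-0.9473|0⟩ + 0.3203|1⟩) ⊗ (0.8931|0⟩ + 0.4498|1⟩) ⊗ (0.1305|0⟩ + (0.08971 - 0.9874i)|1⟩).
-0.1104|000⟩ + (-0.0759 + 0.8354i)|001⟩ - 0.05561|010⟩ + (-0.03823 + 0.4207i)|011⟩ + 0.03733|100⟩ + (0.02566 - 0.2825i)|101⟩ + 0.0188|110⟩ + (0.01292 - 0.1423i)|111⟩

amp(|b₁b₂…⟩) = product of the factor amplitudes for bits b₁, b₂, …; only kets whose every factor amplitude is nonzero survive.
|000⟩: (-0.9473)(0.8931)(0.1305) = -0.1104
|001⟩: (-0.9473)(0.8931)(0.08971 - 0.9874i) = (-0.0759 + 0.8354i)
|010⟩: (-0.9473)(0.4498)(0.1305) = -0.05561
|011⟩: (-0.9473)(0.4498)(0.08971 - 0.9874i) = (-0.03823 + 0.4207i)
|100⟩: (0.3203)(0.8931)(0.1305) = 0.03733
|101⟩: (0.3203)(0.8931)(0.08971 - 0.9874i) = (0.02566 - 0.2825i)
|110⟩: (0.3203)(0.4498)(0.1305) = 0.0188
|111⟩: (0.3203)(0.4498)(0.08971 - 0.9874i) = (0.01292 - 0.1423i)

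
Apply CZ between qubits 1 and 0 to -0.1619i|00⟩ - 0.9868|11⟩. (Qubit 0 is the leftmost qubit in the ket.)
-0.1619i|00⟩ + 0.9868|11⟩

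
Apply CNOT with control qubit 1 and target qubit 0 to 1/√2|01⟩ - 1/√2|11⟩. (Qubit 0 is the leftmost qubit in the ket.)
-1/√2|01⟩ + 1/√2|11⟩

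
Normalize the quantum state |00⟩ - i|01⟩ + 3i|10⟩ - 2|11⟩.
0.2582|00⟩ - 0.2582i|01⟩ + 0.7746i|10⟩ - 0.5164|11⟩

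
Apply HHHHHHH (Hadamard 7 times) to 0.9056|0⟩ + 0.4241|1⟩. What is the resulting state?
0.9402|0⟩ + 0.3405|1⟩

H² = I, so H^7 = H: a single Hadamard. With (a, b) = (0.9056, 0.4241), H gives ((a + b)/√2, (a − b)/√2) = (0.9402, 0.3405).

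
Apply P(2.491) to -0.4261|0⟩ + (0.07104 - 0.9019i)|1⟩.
-0.4261|0⟩ + (0.4897 + 0.7607i)|1⟩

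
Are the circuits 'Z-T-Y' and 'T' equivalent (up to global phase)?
No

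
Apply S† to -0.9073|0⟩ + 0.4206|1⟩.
-0.9073|0⟩ - 0.4206i|1⟩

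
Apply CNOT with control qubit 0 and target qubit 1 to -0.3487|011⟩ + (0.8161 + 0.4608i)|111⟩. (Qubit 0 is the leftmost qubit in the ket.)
-0.3487|011⟩ + (0.8161 + 0.4608i)|101⟩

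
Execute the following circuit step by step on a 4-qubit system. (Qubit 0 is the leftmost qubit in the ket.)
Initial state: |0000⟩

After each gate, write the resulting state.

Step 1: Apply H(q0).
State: 1/√2|0000⟩ + 1/√2|1000⟩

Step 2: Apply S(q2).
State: 1/√2|0000⟩ + 1/√2|1000⟩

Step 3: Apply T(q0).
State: 1/√2|0000⟩ + (1/2 + (1/2)i)|1000⟩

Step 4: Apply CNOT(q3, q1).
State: 1/√2|0000⟩ + (1/2 + (1/2)i)|1000⟩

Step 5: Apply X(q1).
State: 1/√2|0100⟩ + (1/2 + (1/2)i)|1100⟩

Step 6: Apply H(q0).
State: (0.8536 + (1/√8)i)|0100⟩ + (0.1464 - (1/√8)i)|1100⟩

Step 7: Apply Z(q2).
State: (0.8536 + (1/√8)i)|0100⟩ + (0.1464 - (1/√8)i)|1100⟩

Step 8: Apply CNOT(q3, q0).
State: (0.8536 + (1/√8)i)|0100⟩ + (0.1464 - (1/√8)i)|1100⟩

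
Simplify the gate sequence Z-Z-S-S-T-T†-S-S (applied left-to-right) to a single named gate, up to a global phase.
I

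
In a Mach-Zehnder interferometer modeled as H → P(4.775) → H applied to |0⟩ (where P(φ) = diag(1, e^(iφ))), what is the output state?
(0.5313 - 0.499i)|0⟩ + (0.4687 + 0.499i)|1⟩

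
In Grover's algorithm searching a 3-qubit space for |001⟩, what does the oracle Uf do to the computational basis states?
Uf|x⟩ = -|x⟩ if x = 001, else |x⟩ (phase flip on target)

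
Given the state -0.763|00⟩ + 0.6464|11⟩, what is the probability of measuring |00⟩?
0.5822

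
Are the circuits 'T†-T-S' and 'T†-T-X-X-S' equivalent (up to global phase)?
Yes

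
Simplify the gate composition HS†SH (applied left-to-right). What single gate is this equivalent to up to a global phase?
I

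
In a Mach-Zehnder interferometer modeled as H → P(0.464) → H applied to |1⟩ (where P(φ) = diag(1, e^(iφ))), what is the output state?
(0.05287 - 0.2238i)|0⟩ + (0.9471 + 0.2238i)|1⟩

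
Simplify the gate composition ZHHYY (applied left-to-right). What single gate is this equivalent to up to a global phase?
Z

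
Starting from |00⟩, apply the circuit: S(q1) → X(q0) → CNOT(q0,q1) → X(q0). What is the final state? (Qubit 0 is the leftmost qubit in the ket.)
|01⟩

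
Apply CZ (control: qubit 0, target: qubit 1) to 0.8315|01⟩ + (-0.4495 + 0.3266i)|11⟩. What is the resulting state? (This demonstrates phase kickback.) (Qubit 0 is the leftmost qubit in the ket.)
0.8315|01⟩ + (0.4495 - 0.3266i)|11⟩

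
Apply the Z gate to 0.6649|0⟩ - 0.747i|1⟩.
0.6649|0⟩ + 0.747i|1⟩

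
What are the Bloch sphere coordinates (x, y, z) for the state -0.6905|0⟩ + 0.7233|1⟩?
(-0.9989, 0, -0.04637)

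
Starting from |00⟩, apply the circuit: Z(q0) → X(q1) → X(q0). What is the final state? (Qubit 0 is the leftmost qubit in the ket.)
|11⟩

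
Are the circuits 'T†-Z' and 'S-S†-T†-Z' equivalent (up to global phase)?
Yes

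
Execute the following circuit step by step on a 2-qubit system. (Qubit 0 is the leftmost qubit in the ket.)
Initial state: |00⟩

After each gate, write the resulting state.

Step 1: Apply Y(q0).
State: i|10⟩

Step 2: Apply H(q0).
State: (1/√2)i|00⟩ - (1/√2)i|10⟩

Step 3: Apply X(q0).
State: -(1/√2)i|00⟩ + (1/√2)i|10⟩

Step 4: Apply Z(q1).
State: -(1/√2)i|00⟩ + (1/√2)i|10⟩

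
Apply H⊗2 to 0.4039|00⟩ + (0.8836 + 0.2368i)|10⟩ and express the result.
(0.6438 + 0.1184i)|00⟩ + (0.6438 + 0.1184i)|01⟩ + (-0.2399 - 0.1184i)|10⟩ + (-0.2399 - 0.1184i)|11⟩

H⊗2 gives amp(|y⟩) = (1/2) Σ_x (−1)^(x·y) amp(|x⟩), where x·y is the number of positions in which both x and y have a 1.
|00⟩: (0.4039 + (0.8836 + 0.2368i))/2 = (0.6438 + 0.1184i)
|01⟩: (0.4039 + (0.8836 + 0.2368i))/2 = (0.6438 + 0.1184i)
|10⟩: (0.4039 - (0.8836 + 0.2368i))/2 = (-0.2399 - 0.1184i)
|11⟩: (0.4039 - (0.8836 + 0.2368i))/2 = (-0.2399 - 0.1184i)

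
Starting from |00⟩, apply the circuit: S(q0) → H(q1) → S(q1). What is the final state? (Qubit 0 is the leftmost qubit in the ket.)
1/√2|00⟩ + (1/√2)i|01⟩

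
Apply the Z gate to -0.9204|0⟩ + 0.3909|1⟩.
-0.9204|0⟩ - 0.3909|1⟩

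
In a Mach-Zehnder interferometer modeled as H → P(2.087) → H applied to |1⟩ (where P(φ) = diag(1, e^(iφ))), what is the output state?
(0.7468 - 0.4348i)|0⟩ + (0.2532 + 0.4348i)|1⟩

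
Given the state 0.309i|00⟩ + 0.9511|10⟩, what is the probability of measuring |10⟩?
0.9046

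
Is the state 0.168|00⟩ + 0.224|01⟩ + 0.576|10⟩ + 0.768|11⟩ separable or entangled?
Separable

Writing the state as a|00⟩ + b|01⟩ + c|10⟩ + d|11⟩, it is a product state iff ad − bc = 0.
Here (a, b, c, d) = (0.168, 0.224, 0.576, 0.768): ad − bc = (0.168)(0.768) − (0.224)(0.576) = 0, so the state is separable.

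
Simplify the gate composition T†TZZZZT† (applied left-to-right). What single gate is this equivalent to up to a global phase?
T†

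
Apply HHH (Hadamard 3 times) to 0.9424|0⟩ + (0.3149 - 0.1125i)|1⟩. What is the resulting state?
(0.889 - 0.07955i)|0⟩ + (0.4437 + 0.07955i)|1⟩

H² = I, so H^3 = H: a single Hadamard. With (a, b) = (0.9424, (0.3149 - 0.1125i)), H gives ((a + b)/√2, (a − b)/√2) = ((0.889 - 0.07955i), (0.4437 + 0.07955i)).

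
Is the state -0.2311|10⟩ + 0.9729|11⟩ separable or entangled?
Separable

Writing the state as a|00⟩ + b|01⟩ + c|10⟩ + d|11⟩, it is a product state iff ad − bc = 0.
Here (a, b, c, d) = (0, 0, -0.2311, 0.9729): ad − bc = (0)(0.9729) − (0)(-0.2311) = 0, so the state is separable.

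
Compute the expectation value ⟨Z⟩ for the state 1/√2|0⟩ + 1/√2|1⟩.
0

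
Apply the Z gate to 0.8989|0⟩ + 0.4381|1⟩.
0.8989|0⟩ - 0.4381|1⟩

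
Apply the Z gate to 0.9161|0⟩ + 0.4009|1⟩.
0.9161|0⟩ - 0.4009|1⟩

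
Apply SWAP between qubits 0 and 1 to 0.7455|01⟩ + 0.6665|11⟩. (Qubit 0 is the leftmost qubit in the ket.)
0.7455|10⟩ + 0.6665|11⟩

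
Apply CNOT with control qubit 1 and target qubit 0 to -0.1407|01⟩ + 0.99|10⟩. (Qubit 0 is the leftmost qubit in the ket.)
0.99|10⟩ - 0.1407|11⟩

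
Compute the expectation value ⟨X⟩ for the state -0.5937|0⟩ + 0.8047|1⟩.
-0.9555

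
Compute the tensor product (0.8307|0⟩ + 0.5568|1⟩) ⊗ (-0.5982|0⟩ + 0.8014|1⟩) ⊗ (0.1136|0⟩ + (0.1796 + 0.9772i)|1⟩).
-0.05645|000⟩ + (-0.08925 - 0.4856i)|001⟩ + 0.07563|010⟩ + (0.1196 + 0.6505i)|011⟩ - 0.03784|100⟩ + (-0.05982 - 0.3255i)|101⟩ + 0.05069|110⟩ + (0.08014 + 0.436i)|111⟩

amp(|b₁b₂…⟩) = product of the factor amplitudes for bits b₁, b₂, …; only kets whose every factor amplitude is nonzero survive.
|000⟩: (0.8307)(-0.5982)(0.1136) = -0.05645
|001⟩: (0.8307)(-0.5982)(0.1796 + 0.9772i) = (-0.08925 - 0.4856i)
|010⟩: (0.8307)(0.8014)(0.1136) = 0.07563
|011⟩: (0.8307)(0.8014)(0.1796 + 0.9772i) = (0.1196 + 0.6505i)
|100⟩: (0.5568)(-0.5982)(0.1136) = -0.03784
|101⟩: (0.5568)(-0.5982)(0.1796 + 0.9772i) = (-0.05982 - 0.3255i)
|110⟩: (0.5568)(0.8014)(0.1136) = 0.05069
|111⟩: (0.5568)(0.8014)(0.1796 + 0.9772i) = (0.08014 + 0.436i)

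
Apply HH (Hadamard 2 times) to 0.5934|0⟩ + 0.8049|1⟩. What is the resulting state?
0.5934|0⟩ + 0.8049|1⟩

H² = I, so an even number of Hadamards cancels: H^2 = I and the state is unchanged.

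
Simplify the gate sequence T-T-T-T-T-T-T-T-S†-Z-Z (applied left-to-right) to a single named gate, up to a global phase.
S†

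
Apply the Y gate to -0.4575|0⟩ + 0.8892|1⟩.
-0.8892i|0⟩ - 0.4575i|1⟩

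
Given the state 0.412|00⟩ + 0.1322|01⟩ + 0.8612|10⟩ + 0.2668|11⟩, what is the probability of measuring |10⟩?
0.7417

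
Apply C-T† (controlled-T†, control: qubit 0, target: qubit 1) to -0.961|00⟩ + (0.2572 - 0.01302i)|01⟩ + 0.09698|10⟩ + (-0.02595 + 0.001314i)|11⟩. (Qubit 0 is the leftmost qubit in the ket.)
-0.961|00⟩ + (0.2572 - 0.01302i)|01⟩ + 0.09698|10⟩ + (-0.01742 + 0.01928i)|11⟩

C-T† leaves the control-|0⟩ kets |00⟩, |01⟩ unchanged and applies T† to qubit 1 on the control-|1⟩ pair (|10⟩, |11⟩).
T† = [[1, 0], [0, (1/√2 - (1/√2)i)]].
With a = amp(|10⟩) = 0.09698 and b = amp(|11⟩) = (-0.02595 + 0.001314i):
new amp(|10⟩) = (1)·a = 0.09698
new amp(|11⟩) = (1/√2 - (1/√2)i)·b = (-0.01742 + 0.01928i)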